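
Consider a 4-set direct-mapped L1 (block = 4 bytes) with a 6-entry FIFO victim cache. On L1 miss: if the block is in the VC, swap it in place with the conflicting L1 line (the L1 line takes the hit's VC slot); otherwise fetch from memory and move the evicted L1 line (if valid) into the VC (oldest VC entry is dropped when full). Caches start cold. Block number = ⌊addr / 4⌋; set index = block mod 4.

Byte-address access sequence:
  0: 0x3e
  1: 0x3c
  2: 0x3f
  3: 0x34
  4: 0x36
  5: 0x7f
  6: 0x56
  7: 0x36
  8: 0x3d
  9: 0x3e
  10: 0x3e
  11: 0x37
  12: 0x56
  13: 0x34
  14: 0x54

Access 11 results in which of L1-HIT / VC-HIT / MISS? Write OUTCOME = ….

OUTCOME = L1-HIT

0: 0x3e (blk 15, set 3) → MISS  vc=[]
1: 0x3c (blk 15, set 3) → L1-HIT  vc=[]
2: 0x3f (blk 15, set 3) → L1-HIT  vc=[]
3: 0x34 (blk 13, set 1) → MISS  vc=[]
4: 0x36 (blk 13, set 1) → L1-HIT  vc=[]
5: 0x7f (blk 31, set 3) → MISS  vc=[15]
6: 0x56 (blk 21, set 1) → MISS  vc=[15, 13]
7: 0x36 (blk 13, set 1) → VC-HIT  vc=[15, 21]
8: 0x3d (blk 15, set 3) → VC-HIT  vc=[31, 21]
9: 0x3e (blk 15, set 3) → L1-HIT  vc=[31, 21]
10: 0x3e (blk 15, set 3) → L1-HIT  vc=[31, 21]
11: 0x37 (blk 13, set 1) → L1-HIT  vc=[31, 21]
12: 0x56 (blk 21, set 1) → VC-HIT  vc=[31, 13]
13: 0x34 (blk 13, set 1) → VC-HIT  vc=[31, 21]
14: 0x54 (blk 21, set 1) → VC-HIT  vc=[31, 13]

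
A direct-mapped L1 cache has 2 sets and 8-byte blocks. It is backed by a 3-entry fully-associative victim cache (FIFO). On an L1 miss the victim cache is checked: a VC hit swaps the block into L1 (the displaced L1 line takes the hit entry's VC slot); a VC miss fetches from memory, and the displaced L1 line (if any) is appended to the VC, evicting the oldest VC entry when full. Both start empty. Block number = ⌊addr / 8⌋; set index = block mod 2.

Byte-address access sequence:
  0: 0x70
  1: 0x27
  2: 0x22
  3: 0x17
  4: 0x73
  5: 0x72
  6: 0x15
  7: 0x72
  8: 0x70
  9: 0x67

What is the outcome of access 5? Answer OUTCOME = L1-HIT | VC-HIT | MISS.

  [0] addr=0x70 blk=14 s=0: MISS | VC []
  [1] addr=0x27 blk=4 s=0: MISS | VC [14]
  [2] addr=0x22 blk=4 s=0: L1-HIT | VC [14]
  [3] addr=0x17 blk=2 s=0: MISS | VC [14, 4]
  [4] addr=0x73 blk=14 s=0: VC-HIT | VC [2, 4]
  [5] addr=0x72 blk=14 s=0: L1-HIT | VC [2, 4]
  [6] addr=0x15 blk=2 s=0: VC-HIT | VC [14, 4]
  [7] addr=0x72 blk=14 s=0: VC-HIT | VC [2, 4]
  [8] addr=0x70 blk=14 s=0: L1-HIT | VC [2, 4]
  [9] addr=0x67 blk=12 s=0: MISS | VC [2, 4, 14]

OUTCOME = L1-HIT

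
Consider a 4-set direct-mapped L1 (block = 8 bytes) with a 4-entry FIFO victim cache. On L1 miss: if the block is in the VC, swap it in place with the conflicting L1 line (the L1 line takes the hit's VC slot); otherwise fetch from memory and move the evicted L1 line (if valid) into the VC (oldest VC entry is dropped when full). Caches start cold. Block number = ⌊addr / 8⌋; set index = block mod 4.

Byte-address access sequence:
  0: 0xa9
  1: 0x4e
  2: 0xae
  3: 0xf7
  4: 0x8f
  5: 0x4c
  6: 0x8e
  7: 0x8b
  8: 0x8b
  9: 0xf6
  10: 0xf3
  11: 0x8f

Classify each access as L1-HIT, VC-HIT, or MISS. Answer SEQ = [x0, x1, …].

SEQ = [MISS, MISS, VC-HIT, MISS, MISS, VC-HIT, VC-HIT, L1-HIT, L1-HIT, L1-HIT, L1-HIT, L1-HIT]

#0 0xa9→b21/s1 MISS; vc=[]
#1 0x4e→b9/s1 MISS; vc=[21]
#2 0xae→b21/s1 VC-HIT; vc=[9]
#3 0xf7→b30/s2 MISS; vc=[9]
#4 0x8f→b17/s1 MISS; vc=[9,21]
#5 0x4c→b9/s1 VC-HIT; vc=[17,21]
#6 0x8e→b17/s1 VC-HIT; vc=[9,21]
#7 0x8b→b17/s1 L1-HIT; vc=[9,21]
#8 0x8b→b17/s1 L1-HIT; vc=[9,21]
#9 0xf6→b30/s2 L1-HIT; vc=[9,21]
#10 0xf3→b30/s2 L1-HIT; vc=[9,21]
#11 0x8f→b17/s1 L1-HIT; vc=[9,21]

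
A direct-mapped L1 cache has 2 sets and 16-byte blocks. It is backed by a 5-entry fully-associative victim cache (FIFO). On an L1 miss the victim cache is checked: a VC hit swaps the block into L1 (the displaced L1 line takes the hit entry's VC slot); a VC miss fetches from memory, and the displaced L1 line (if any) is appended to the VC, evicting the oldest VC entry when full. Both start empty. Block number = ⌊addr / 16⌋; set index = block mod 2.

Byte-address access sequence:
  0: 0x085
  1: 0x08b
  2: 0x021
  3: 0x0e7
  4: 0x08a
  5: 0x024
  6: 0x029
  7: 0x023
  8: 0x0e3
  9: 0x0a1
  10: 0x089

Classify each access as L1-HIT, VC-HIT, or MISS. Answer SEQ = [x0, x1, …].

SEQ = [MISS, L1-HIT, MISS, MISS, VC-HIT, VC-HIT, L1-HIT, L1-HIT, VC-HIT, MISS, VC-HIT]

  [0] addr=0x85 blk=8 s=0: MISS | VC []
  [1] addr=0x8b blk=8 s=0: L1-HIT | VC []
  [2] addr=0x21 blk=2 s=0: MISS | VC [8]
  [3] addr=0xe7 blk=14 s=0: MISS | VC [8, 2]
  [4] addr=0x8a blk=8 s=0: VC-HIT | VC [14, 2]
  [5] addr=0x24 blk=2 s=0: VC-HIT | VC [14, 8]
  [6] addr=0x29 blk=2 s=0: L1-HIT | VC [14, 8]
  [7] addr=0x23 blk=2 s=0: L1-HIT | VC [14, 8]
  [8] addr=0xe3 blk=14 s=0: VC-HIT | VC [2, 8]
  [9] addr=0xa1 blk=10 s=0: MISS | VC [2, 8, 14]
  [10] addr=0x89 blk=8 s=0: VC-HIT | VC [2, 10, 14]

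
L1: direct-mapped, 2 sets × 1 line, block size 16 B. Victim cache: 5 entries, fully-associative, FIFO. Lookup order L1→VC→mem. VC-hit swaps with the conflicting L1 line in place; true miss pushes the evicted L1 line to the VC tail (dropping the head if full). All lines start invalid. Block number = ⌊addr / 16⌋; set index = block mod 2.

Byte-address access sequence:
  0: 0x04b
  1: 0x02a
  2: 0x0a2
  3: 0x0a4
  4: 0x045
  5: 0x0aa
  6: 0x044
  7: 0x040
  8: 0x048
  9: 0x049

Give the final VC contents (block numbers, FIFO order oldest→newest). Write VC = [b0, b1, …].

  [0] addr=0x4b blk=4 s=0: MISS | VC []
  [1] addr=0x2a blk=2 s=0: MISS | VC [4]
  [2] addr=0xa2 blk=10 s=0: MISS | VC [4, 2]
  [3] addr=0xa4 blk=10 s=0: L1-HIT | VC [4, 2]
  [4] addr=0x45 blk=4 s=0: VC-HIT | VC [10, 2]
  [5] addr=0xaa blk=10 s=0: VC-HIT | VC [4, 2]
  [6] addr=0x44 blk=4 s=0: VC-HIT | VC [10, 2]
  [7] addr=0x40 blk=4 s=0: L1-HIT | VC [10, 2]
  [8] addr=0x48 blk=4 s=0: L1-HIT | VC [10, 2]
  [9] addr=0x49 blk=4 s=0: L1-HIT | VC [10, 2]

VC = [10, 2]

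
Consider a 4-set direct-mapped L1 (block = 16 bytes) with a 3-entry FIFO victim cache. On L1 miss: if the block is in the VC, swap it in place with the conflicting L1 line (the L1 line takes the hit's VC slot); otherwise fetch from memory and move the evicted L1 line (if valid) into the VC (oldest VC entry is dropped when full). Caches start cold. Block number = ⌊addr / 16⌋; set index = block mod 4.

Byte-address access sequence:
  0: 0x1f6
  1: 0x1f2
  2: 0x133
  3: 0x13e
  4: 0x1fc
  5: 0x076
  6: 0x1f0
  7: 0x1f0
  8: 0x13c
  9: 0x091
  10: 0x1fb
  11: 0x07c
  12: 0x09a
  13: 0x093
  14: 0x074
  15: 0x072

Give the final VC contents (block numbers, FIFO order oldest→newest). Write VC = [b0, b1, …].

VC = [19, 31]

  [0] addr=0x1f6 blk=31 s=3: MISS | VC []
  [1] addr=0x1f2 blk=31 s=3: L1-HIT | VC []
  [2] addr=0x133 blk=19 s=3: MISS | VC [31]
  [3] addr=0x13e blk=19 s=3: L1-HIT | VC [31]
  [4] addr=0x1fc blk=31 s=3: VC-HIT | VC [19]
  [5] addr=0x76 blk=7 s=3: MISS | VC [19, 31]
  [6] addr=0x1f0 blk=31 s=3: VC-HIT | VC [19, 7]
  [7] addr=0x1f0 blk=31 s=3: L1-HIT | VC [19, 7]
  [8] addr=0x13c blk=19 s=3: VC-HIT | VC [31, 7]
  [9] addr=0x91 blk=9 s=1: MISS | VC [31, 7]
  [10] addr=0x1fb blk=31 s=3: VC-HIT | VC [19, 7]
  [11] addr=0x7c blk=7 s=3: VC-HIT | VC [19, 31]
  [12] addr=0x9a blk=9 s=1: L1-HIT | VC [19, 31]
  [13] addr=0x93 blk=9 s=1: L1-HIT | VC [19, 31]
  [14] addr=0x74 blk=7 s=3: L1-HIT | VC [19, 31]
  [15] addr=0x72 blk=7 s=3: L1-HIT | VC [19, 31]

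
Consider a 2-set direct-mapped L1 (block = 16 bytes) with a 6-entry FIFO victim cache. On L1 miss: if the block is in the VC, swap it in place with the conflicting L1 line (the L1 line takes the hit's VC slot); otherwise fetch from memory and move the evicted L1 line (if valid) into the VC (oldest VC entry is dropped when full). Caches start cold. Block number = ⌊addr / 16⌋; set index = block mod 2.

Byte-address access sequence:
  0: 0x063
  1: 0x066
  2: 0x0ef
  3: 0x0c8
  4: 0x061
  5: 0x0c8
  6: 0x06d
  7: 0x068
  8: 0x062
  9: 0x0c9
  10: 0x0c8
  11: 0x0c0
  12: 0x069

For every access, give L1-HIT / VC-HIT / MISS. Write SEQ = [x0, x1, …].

#0 0x63→b6/s0 MISS; vc=[]
#1 0x66→b6/s0 L1-HIT; vc=[]
#2 0xef→b14/s0 MISS; vc=[6]
#3 0xc8→b12/s0 MISS; vc=[6,14]
#4 0x61→b6/s0 VC-HIT; vc=[12,14]
#5 0xc8→b12/s0 VC-HIT; vc=[6,14]
#6 0x6d→b6/s0 VC-HIT; vc=[12,14]
#7 0x68→b6/s0 L1-HIT; vc=[12,14]
#8 0x62→b6/s0 L1-HIT; vc=[12,14]
#9 0xc9→b12/s0 VC-HIT; vc=[6,14]
#10 0xc8→b12/s0 L1-HIT; vc=[6,14]
#11 0xc0→b12/s0 L1-HIT; vc=[6,14]
#12 0x69→b6/s0 VC-HIT; vc=[12,14]

SEQ = [MISS, L1-HIT, MISS, MISS, VC-HIT, VC-HIT, VC-HIT, L1-HIT, L1-HIT, VC-HIT, L1-HIT, L1-HIT, VC-HIT]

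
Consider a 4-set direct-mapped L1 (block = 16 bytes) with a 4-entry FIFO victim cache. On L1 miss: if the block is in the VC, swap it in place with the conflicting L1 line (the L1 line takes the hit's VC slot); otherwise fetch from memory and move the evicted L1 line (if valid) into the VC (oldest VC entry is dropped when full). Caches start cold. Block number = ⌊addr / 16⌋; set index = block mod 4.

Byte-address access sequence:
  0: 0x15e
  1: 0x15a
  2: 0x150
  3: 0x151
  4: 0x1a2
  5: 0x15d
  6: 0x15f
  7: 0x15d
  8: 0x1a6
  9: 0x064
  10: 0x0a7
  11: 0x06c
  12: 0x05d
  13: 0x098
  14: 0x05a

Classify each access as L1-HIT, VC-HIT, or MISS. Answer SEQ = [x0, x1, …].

SEQ = [MISS, L1-HIT, L1-HIT, L1-HIT, MISS, L1-HIT, L1-HIT, L1-HIT, L1-HIT, MISS, MISS, VC-HIT, MISS, MISS, VC-HIT]

  [0] addr=0x15e blk=21 s=1: MISS | VC []
  [1] addr=0x15a blk=21 s=1: L1-HIT | VC []
  [2] addr=0x150 blk=21 s=1: L1-HIT | VC []
  [3] addr=0x151 blk=21 s=1: L1-HIT | VC []
  [4] addr=0x1a2 blk=26 s=2: MISS | VC []
  [5] addr=0x15d blk=21 s=1: L1-HIT | VC []
  [6] addr=0x15f blk=21 s=1: L1-HIT | VC []
  [7] addr=0x15d blk=21 s=1: L1-HIT | VC []
  [8] addr=0x1a6 blk=26 s=2: L1-HIT | VC []
  [9] addr=0x64 blk=6 s=2: MISS | VC [26]
  [10] addr=0xa7 blk=10 s=2: MISS | VC [26, 6]
  [11] addr=0x6c blk=6 s=2: VC-HIT | VC [26, 10]
  [12] addr=0x5d blk=5 s=1: MISS | VC [26, 10, 21]
  [13] addr=0x98 blk=9 s=1: MISS | VC [26, 10, 21, 5]
  [14] addr=0x5a blk=5 s=1: VC-HIT | VC [26, 10, 21, 9]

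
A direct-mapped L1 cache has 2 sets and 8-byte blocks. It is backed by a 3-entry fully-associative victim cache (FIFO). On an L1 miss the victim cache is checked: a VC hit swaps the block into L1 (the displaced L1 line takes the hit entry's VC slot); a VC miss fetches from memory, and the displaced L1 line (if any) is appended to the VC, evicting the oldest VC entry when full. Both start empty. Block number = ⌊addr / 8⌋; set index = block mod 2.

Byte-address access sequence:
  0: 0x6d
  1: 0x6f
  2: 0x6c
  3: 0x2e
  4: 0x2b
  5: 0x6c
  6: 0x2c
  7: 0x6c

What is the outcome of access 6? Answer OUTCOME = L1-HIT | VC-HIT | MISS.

OUTCOME = VC-HIT

  [0] addr=0x6d blk=13 s=1: MISS | VC []
  [1] addr=0x6f blk=13 s=1: L1-HIT | VC []
  [2] addr=0x6c blk=13 s=1: L1-HIT | VC []
  [3] addr=0x2e blk=5 s=1: MISS | VC [13]
  [4] addr=0x2b blk=5 s=1: L1-HIT | VC [13]
  [5] addr=0x6c blk=13 s=1: VC-HIT | VC [5]
  [6] addr=0x2c blk=5 s=1: VC-HIT | VC [13]
  [7] addr=0x6c blk=13 s=1: VC-HIT | VC [5]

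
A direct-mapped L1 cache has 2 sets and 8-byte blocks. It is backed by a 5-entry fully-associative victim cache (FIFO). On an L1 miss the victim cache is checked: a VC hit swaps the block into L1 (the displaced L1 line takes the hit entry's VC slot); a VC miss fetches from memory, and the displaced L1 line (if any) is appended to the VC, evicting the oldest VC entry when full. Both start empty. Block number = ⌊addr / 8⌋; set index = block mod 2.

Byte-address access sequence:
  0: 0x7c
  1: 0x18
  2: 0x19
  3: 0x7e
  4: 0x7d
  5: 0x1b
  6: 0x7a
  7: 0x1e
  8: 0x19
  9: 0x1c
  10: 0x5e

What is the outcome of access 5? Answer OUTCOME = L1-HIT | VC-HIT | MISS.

OUTCOME = VC-HIT

0: 0x7c (blk 15, set 1) → MISS  vc=[]
1: 0x18 (blk 3, set 1) → MISS  vc=[15]
2: 0x19 (blk 3, set 1) → L1-HIT  vc=[15]
3: 0x7e (blk 15, set 1) → VC-HIT  vc=[3]
4: 0x7d (blk 15, set 1) → L1-HIT  vc=[3]
5: 0x1b (blk 3, set 1) → VC-HIT  vc=[15]
6: 0x7a (blk 15, set 1) → VC-HIT  vc=[3]
7: 0x1e (blk 3, set 1) → VC-HIT  vc=[15]
8: 0x19 (blk 3, set 1) → L1-HIT  vc=[15]
9: 0x1c (blk 3, set 1) → L1-HIT  vc=[15]
10: 0x5e (blk 11, set 1) → MISS  vc=[15, 3]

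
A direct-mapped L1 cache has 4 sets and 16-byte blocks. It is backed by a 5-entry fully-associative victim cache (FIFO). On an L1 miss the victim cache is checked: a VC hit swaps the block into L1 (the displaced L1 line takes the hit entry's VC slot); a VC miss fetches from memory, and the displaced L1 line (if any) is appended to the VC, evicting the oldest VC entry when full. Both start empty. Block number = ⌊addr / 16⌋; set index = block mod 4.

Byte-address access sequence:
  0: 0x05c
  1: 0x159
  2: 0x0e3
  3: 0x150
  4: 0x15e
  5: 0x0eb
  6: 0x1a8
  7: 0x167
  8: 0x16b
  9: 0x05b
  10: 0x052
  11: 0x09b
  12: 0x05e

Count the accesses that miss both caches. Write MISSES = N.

MISSES = 6

0: 0x5c (blk 5, set 1) → MISS  vc=[]
1: 0x159 (blk 21, set 1) → MISS  vc=[5]
2: 0xe3 (blk 14, set 2) → MISS  vc=[5]
3: 0x150 (blk 21, set 1) → L1-HIT  vc=[5]
4: 0x15e (blk 21, set 1) → L1-HIT  vc=[5]
5: 0xeb (blk 14, set 2) → L1-HIT  vc=[5]
6: 0x1a8 (blk 26, set 2) → MISS  vc=[5, 14]
7: 0x167 (blk 22, set 2) → MISS  vc=[5, 14, 26]
8: 0x16b (blk 22, set 2) → L1-HIT  vc=[5, 14, 26]
9: 0x5b (blk 5, set 1) → VC-HIT  vc=[21, 14, 26]
10: 0x52 (blk 5, set 1) → L1-HIT  vc=[21, 14, 26]
11: 0x9b (blk 9, set 1) → MISS  vc=[21, 14, 26, 5]
12: 0x5e (blk 5, set 1) → VC-HIT  vc=[21, 14, 26, 9]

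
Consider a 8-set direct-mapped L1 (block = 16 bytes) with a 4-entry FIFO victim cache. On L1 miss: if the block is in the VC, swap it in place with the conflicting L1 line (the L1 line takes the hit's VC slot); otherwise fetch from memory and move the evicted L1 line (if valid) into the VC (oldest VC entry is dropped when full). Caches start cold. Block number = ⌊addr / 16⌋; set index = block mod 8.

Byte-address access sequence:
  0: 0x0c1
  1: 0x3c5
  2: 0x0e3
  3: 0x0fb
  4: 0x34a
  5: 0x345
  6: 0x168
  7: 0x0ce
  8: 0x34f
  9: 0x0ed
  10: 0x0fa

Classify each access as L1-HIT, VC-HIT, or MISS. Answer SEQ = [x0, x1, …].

SEQ = [MISS, MISS, MISS, MISS, MISS, L1-HIT, MISS, VC-HIT, VC-HIT, VC-HIT, L1-HIT]

#0 0xc1→b12/s4 MISS; vc=[]
#1 0x3c5→b60/s4 MISS; vc=[12]
#2 0xe3→b14/s6 MISS; vc=[12]
#3 0xfb→b15/s7 MISS; vc=[12]
#4 0x34a→b52/s4 MISS; vc=[12,60]
#5 0x345→b52/s4 L1-HIT; vc=[12,60]
#6 0x168→b22/s6 MISS; vc=[12,60,14]
#7 0xce→b12/s4 VC-HIT; vc=[52,60,14]
#8 0x34f→b52/s4 VC-HIT; vc=[12,60,14]
#9 0xed→b14/s6 VC-HIT; vc=[12,60,22]
#10 0xfa→b15/s7 L1-HIT; vc=[12,60,22]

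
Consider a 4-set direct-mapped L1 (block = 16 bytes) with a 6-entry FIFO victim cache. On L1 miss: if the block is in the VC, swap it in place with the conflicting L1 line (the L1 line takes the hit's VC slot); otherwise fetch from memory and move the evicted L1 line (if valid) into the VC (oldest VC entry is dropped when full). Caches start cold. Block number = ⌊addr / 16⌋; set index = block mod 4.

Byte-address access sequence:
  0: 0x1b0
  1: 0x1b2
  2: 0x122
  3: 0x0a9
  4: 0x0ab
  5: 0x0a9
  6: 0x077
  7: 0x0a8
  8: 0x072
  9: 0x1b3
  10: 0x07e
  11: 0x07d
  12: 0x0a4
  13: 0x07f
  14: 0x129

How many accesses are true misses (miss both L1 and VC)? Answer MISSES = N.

MISSES = 4

0: 0x1b0 (blk 27, set 3) → MISS  vc=[]
1: 0x1b2 (blk 27, set 3) → L1-HIT  vc=[]
2: 0x122 (blk 18, set 2) → MISS  vc=[]
3: 0xa9 (blk 10, set 2) → MISS  vc=[18]
4: 0xab (blk 10, set 2) → L1-HIT  vc=[18]
5: 0xa9 (blk 10, set 2) → L1-HIT  vc=[18]
6: 0x77 (blk 7, set 3) → MISS  vc=[18, 27]
7: 0xa8 (blk 10, set 2) → L1-HIT  vc=[18, 27]
8: 0x72 (blk 7, set 3) → L1-HIT  vc=[18, 27]
9: 0x1b3 (blk 27, set 3) → VC-HIT  vc=[18, 7]
10: 0x7e (blk 7, set 3) → VC-HIT  vc=[18, 27]
11: 0x7d (blk 7, set 3) → L1-HIT  vc=[18, 27]
12: 0xa4 (blk 10, set 2) → L1-HIT  vc=[18, 27]
13: 0x7f (blk 7, set 3) → L1-HIT  vc=[18, 27]
14: 0x129 (blk 18, set 2) → VC-HIT  vc=[10, 27]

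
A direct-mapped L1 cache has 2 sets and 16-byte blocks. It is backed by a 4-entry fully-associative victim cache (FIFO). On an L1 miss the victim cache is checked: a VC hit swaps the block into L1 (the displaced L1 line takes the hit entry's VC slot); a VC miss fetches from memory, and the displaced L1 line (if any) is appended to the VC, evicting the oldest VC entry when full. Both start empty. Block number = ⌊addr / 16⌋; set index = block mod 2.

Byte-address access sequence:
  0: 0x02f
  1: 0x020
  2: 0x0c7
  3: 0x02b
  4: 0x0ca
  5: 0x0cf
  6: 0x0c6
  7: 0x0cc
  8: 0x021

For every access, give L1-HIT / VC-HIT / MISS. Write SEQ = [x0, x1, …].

#0 0x2f→b2/s0 MISS; vc=[]
#1 0x20→b2/s0 L1-HIT; vc=[]
#2 0xc7→b12/s0 MISS; vc=[2]
#3 0x2b→b2/s0 VC-HIT; vc=[12]
#4 0xca→b12/s0 VC-HIT; vc=[2]
#5 0xcf→b12/s0 L1-HIT; vc=[2]
#6 0xc6→b12/s0 L1-HIT; vc=[2]
#7 0xcc→b12/s0 L1-HIT; vc=[2]
#8 0x21→b2/s0 VC-HIT; vc=[12]

SEQ = [MISS, L1-HIT, MISS, VC-HIT, VC-HIT, L1-HIT, L1-HIT, L1-HIT, VC-HIT]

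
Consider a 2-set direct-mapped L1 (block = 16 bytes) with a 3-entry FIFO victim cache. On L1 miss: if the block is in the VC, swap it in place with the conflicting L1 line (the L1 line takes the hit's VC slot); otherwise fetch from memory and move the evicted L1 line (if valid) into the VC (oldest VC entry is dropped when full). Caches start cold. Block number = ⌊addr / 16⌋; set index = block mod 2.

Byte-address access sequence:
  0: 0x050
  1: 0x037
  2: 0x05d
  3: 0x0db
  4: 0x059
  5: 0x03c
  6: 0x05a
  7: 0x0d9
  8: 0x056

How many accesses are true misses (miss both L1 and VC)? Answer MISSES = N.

MISSES = 3

#0 0x50→b5/s1 MISS; vc=[]
#1 0x37→b3/s1 MISS; vc=[5]
#2 0x5d→b5/s1 VC-HIT; vc=[3]
#3 0xdb→b13/s1 MISS; vc=[3,5]
#4 0x59→b5/s1 VC-HIT; vc=[3,13]
#5 0x3c→b3/s1 VC-HIT; vc=[5,13]
#6 0x5a→b5/s1 VC-HIT; vc=[3,13]
#7 0xd9→b13/s1 VC-HIT; vc=[3,5]
#8 0x56→b5/s1 VC-HIT; vc=[3,13]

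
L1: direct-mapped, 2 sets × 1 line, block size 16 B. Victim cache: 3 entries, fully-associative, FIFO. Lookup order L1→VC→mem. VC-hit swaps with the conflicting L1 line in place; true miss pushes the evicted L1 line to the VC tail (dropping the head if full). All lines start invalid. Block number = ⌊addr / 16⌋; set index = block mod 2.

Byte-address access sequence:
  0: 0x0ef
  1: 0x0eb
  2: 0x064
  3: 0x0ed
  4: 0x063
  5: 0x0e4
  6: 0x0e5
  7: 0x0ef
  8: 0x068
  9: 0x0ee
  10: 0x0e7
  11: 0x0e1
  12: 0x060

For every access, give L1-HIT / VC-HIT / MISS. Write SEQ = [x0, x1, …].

SEQ = [MISS, L1-HIT, MISS, VC-HIT, VC-HIT, VC-HIT, L1-HIT, L1-HIT, VC-HIT, VC-HIT, L1-HIT, L1-HIT, VC-HIT]

#0 0xef→b14/s0 MISS; vc=[]
#1 0xeb→b14/s0 L1-HIT; vc=[]
#2 0x64→b6/s0 MISS; vc=[14]
#3 0xed→b14/s0 VC-HIT; vc=[6]
#4 0x63→b6/s0 VC-HIT; vc=[14]
#5 0xe4→b14/s0 VC-HIT; vc=[6]
#6 0xe5→b14/s0 L1-HIT; vc=[6]
#7 0xef→b14/s0 L1-HIT; vc=[6]
#8 0x68→b6/s0 VC-HIT; vc=[14]
#9 0xee→b14/s0 VC-HIT; vc=[6]
#10 0xe7→b14/s0 L1-HIT; vc=[6]
#11 0xe1→b14/s0 L1-HIT; vc=[6]
#12 0x60→b6/s0 VC-HIT; vc=[14]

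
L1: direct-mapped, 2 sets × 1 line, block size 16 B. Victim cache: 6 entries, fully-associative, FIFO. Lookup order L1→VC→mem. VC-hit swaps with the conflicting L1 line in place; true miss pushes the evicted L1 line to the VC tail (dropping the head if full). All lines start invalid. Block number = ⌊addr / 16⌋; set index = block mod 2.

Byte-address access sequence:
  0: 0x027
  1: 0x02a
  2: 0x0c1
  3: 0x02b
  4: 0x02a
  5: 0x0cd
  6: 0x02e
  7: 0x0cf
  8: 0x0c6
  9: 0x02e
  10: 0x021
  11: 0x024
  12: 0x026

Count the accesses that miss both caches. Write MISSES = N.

0: 0x27 (blk 2, set 0) → MISS  vc=[]
1: 0x2a (blk 2, set 0) → L1-HIT  vc=[]
2: 0xc1 (blk 12, set 0) → MISS  vc=[2]
3: 0x2b (blk 2, set 0) → VC-HIT  vc=[12]
4: 0x2a (blk 2, set 0) → L1-HIT  vc=[12]
5: 0xcd (blk 12, set 0) → VC-HIT  vc=[2]
6: 0x2e (blk 2, set 0) → VC-HIT  vc=[12]
7: 0xcf (blk 12, set 0) → VC-HIT  vc=[2]
8: 0xc6 (blk 12, set 0) → L1-HIT  vc=[2]
9: 0x2e (blk 2, set 0) → VC-HIT  vc=[12]
10: 0x21 (blk 2, set 0) → L1-HIT  vc=[12]
11: 0x24 (blk 2, set 0) → L1-HIT  vc=[12]
12: 0x26 (blk 2, set 0) → L1-HIT  vc=[12]

MISSES = 2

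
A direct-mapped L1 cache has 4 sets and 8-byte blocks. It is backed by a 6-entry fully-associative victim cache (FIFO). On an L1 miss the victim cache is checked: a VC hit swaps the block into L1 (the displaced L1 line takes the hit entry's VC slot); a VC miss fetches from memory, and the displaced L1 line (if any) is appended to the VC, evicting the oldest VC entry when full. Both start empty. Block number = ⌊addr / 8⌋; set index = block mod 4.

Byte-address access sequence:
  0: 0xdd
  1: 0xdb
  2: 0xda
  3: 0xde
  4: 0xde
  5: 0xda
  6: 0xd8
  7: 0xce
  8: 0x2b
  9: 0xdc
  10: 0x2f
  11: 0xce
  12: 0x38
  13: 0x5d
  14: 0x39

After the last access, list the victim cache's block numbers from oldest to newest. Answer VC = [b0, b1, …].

VC = [5, 27, 11]

0: 0xdd (blk 27, set 3) → MISS  vc=[]
1: 0xdb (blk 27, set 3) → L1-HIT  vc=[]
2: 0xda (blk 27, set 3) → L1-HIT  vc=[]
3: 0xde (blk 27, set 3) → L1-HIT  vc=[]
4: 0xde (blk 27, set 3) → L1-HIT  vc=[]
5: 0xda (blk 27, set 3) → L1-HIT  vc=[]
6: 0xd8 (blk 27, set 3) → L1-HIT  vc=[]
7: 0xce (blk 25, set 1) → MISS  vc=[]
8: 0x2b (blk 5, set 1) → MISS  vc=[25]
9: 0xdc (blk 27, set 3) → L1-HIT  vc=[25]
10: 0x2f (blk 5, set 1) → L1-HIT  vc=[25]
11: 0xce (blk 25, set 1) → VC-HIT  vc=[5]
12: 0x38 (blk 7, set 3) → MISS  vc=[5, 27]
13: 0x5d (blk 11, set 3) → MISS  vc=[5, 27, 7]
14: 0x39 (blk 7, set 3) → VC-HIT  vc=[5, 27, 11]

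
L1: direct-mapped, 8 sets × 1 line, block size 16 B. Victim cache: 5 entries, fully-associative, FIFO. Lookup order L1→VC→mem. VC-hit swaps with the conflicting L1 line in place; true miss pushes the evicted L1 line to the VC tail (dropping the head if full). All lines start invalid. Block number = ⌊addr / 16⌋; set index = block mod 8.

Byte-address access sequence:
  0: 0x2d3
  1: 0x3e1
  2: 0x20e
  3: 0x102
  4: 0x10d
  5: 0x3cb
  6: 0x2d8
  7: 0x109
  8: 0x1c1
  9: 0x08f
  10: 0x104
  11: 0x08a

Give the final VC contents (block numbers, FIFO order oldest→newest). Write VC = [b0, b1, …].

VC = [32, 60, 16]

  [0] addr=0x2d3 blk=45 s=5: MISS | VC []
  [1] addr=0x3e1 blk=62 s=6: MISS | VC []
  [2] addr=0x20e blk=32 s=0: MISS | VC []
  [3] addr=0x102 blk=16 s=0: MISS | VC [32]
  [4] addr=0x10d blk=16 s=0: L1-HIT | VC [32]
  [5] addr=0x3cb blk=60 s=4: MISS | VC [32]
  [6] addr=0x2d8 blk=45 s=5: L1-HIT | VC [32]
  [7] addr=0x109 blk=16 s=0: L1-HIT | VC [32]
  [8] addr=0x1c1 blk=28 s=4: MISS | VC [32, 60]
  [9] addr=0x8f blk=8 s=0: MISS | VC [32, 60, 16]
  [10] addr=0x104 blk=16 s=0: VC-HIT | VC [32, 60, 8]
  [11] addr=0x8a blk=8 s=0: VC-HIT | VC [32, 60, 16]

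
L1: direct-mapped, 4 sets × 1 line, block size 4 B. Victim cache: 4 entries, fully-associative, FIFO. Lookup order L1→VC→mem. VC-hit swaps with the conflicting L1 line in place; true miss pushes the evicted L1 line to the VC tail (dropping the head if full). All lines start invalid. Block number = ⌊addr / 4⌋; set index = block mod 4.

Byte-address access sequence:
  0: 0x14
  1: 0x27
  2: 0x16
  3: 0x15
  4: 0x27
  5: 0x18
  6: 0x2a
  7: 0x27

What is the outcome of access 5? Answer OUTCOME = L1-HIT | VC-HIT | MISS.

OUTCOME = MISS

#0 0x14→b5/s1 MISS; vc=[]
#1 0x27→b9/s1 MISS; vc=[5]
#2 0x16→b5/s1 VC-HIT; vc=[9]
#3 0x15→b5/s1 L1-HIT; vc=[9]
#4 0x27→b9/s1 VC-HIT; vc=[5]
#5 0x18→b6/s2 MISS; vc=[5]
#6 0x2a→b10/s2 MISS; vc=[5,6]
#7 0x27→b9/s1 L1-HIT; vc=[5,6]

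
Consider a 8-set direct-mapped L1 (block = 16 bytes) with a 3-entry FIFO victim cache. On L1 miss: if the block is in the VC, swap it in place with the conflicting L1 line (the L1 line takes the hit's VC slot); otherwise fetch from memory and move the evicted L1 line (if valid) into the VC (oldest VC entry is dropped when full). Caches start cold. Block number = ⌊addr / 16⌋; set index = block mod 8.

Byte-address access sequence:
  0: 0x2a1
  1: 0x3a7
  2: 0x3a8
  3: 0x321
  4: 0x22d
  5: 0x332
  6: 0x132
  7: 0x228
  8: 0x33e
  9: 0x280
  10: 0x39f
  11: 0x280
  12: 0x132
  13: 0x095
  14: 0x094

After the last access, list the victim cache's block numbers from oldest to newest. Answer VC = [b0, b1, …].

VC = [50, 51, 57]

0: 0x2a1 (blk 42, set 2) → MISS  vc=[]
1: 0x3a7 (blk 58, set 2) → MISS  vc=[42]
2: 0x3a8 (blk 58, set 2) → L1-HIT  vc=[42]
3: 0x321 (blk 50, set 2) → MISS  vc=[42, 58]
4: 0x22d (blk 34, set 2) → MISS  vc=[42, 58, 50]
5: 0x332 (blk 51, set 3) → MISS  vc=[42, 58, 50]
6: 0x132 (blk 19, set 3) → MISS  vc=[58, 50, 51]
7: 0x228 (blk 34, set 2) → L1-HIT  vc=[58, 50, 51]
8: 0x33e (blk 51, set 3) → VC-HIT  vc=[58, 50, 19]
9: 0x280 (blk 40, set 0) → MISS  vc=[58, 50, 19]
10: 0x39f (blk 57, set 1) → MISS  vc=[58, 50, 19]
11: 0x280 (blk 40, set 0) → L1-HIT  vc=[58, 50, 19]
12: 0x132 (blk 19, set 3) → VC-HIT  vc=[58, 50, 51]
13: 0x95 (blk 9, set 1) → MISS  vc=[50, 51, 57]
14: 0x94 (blk 9, set 1) → L1-HIT  vc=[50, 51, 57]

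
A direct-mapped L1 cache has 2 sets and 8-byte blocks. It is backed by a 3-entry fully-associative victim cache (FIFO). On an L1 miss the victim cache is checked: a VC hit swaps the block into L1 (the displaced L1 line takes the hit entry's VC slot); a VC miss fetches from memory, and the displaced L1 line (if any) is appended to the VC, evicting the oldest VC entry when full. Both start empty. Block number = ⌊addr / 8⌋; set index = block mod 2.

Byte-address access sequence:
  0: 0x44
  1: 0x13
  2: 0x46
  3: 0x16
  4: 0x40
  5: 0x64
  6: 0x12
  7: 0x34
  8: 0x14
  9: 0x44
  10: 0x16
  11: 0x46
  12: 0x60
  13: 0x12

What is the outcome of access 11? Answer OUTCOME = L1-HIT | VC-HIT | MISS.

0: 0x44 (blk 8, set 0) → MISS  vc=[]
1: 0x13 (blk 2, set 0) → MISS  vc=[8]
2: 0x46 (blk 8, set 0) → VC-HIT  vc=[2]
3: 0x16 (blk 2, set 0) → VC-HIT  vc=[8]
4: 0x40 (blk 8, set 0) → VC-HIT  vc=[2]
5: 0x64 (blk 12, set 0) → MISS  vc=[2, 8]
6: 0x12 (blk 2, set 0) → VC-HIT  vc=[12, 8]
7: 0x34 (blk 6, set 0) → MISS  vc=[12, 8, 2]
8: 0x14 (blk 2, set 0) → VC-HIT  vc=[12, 8, 6]
9: 0x44 (blk 8, set 0) → VC-HIT  vc=[12, 2, 6]
10: 0x16 (blk 2, set 0) → VC-HIT  vc=[12, 8, 6]
11: 0x46 (blk 8, set 0) → VC-HIT  vc=[12, 2, 6]
12: 0x60 (blk 12, set 0) → VC-HIT  vc=[8, 2, 6]
13: 0x12 (blk 2, set 0) → VC-HIT  vc=[8, 12, 6]

OUTCOME = VC-HIT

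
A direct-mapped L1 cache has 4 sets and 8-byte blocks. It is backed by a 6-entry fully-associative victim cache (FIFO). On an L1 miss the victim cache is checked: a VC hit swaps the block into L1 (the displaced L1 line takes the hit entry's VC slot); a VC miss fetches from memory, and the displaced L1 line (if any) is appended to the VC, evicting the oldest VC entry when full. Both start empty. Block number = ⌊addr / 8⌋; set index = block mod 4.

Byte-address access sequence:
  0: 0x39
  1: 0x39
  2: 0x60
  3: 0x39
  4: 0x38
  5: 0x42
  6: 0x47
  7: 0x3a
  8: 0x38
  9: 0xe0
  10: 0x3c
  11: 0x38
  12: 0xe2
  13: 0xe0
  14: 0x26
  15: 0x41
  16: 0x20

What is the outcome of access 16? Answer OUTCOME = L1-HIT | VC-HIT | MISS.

  [0] addr=0x39 blk=7 s=3: MISS | VC []
  [1] addr=0x39 blk=7 s=3: L1-HIT | VC []
  [2] addr=0x60 blk=12 s=0: MISS | VC []
  [3] addr=0x39 blk=7 s=3: L1-HIT | VC []
  [4] addr=0x38 blk=7 s=3: L1-HIT | VC []
  [5] addr=0x42 blk=8 s=0: MISS | VC [12]
  [6] addr=0x47 blk=8 s=0: L1-HIT | VC [12]
  [7] addr=0x3a blk=7 s=3: L1-HIT | VC [12]
  [8] addr=0x38 blk=7 s=3: L1-HIT | VC [12]
  [9] addr=0xe0 blk=28 s=0: MISS | VC [12, 8]
  [10] addr=0x3c blk=7 s=3: L1-HIT | VC [12, 8]
  [11] addr=0x38 blk=7 s=3: L1-HIT | VC [12, 8]
  [12] addr=0xe2 blk=28 s=0: L1-HIT | VC [12, 8]
  [13] addr=0xe0 blk=28 s=0: L1-HIT | VC [12, 8]
  [14] addr=0x26 blk=4 s=0: MISS | VC [12, 8, 28]
  [15] addr=0x41 blk=8 s=0: VC-HIT | VC [12, 4, 28]
  [16] addr=0x20 blk=4 s=0: VC-HIT | VC [12, 8, 28]

OUTCOME = VC-HIT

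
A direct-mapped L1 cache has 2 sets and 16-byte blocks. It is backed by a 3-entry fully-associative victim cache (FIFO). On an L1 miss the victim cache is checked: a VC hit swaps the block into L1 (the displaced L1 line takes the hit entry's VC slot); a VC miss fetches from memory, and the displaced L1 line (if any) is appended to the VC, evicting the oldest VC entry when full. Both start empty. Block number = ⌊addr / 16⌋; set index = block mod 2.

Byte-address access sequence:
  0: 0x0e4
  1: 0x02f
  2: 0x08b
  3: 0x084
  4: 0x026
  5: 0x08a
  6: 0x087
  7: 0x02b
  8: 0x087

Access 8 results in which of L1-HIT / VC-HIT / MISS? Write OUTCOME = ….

#0 0xe4→b14/s0 MISS; vc=[]
#1 0x2f→b2/s0 MISS; vc=[14]
#2 0x8b→b8/s0 MISS; vc=[14,2]
#3 0x84→b8/s0 L1-HIT; vc=[14,2]
#4 0x26→b2/s0 VC-HIT; vc=[14,8]
#5 0x8a→b8/s0 VC-HIT; vc=[14,2]
#6 0x87→b8/s0 L1-HIT; vc=[14,2]
#7 0x2b→b2/s0 VC-HIT; vc=[14,8]
#8 0x87→b8/s0 VC-HIT; vc=[14,2]

OUTCOME = VC-HIT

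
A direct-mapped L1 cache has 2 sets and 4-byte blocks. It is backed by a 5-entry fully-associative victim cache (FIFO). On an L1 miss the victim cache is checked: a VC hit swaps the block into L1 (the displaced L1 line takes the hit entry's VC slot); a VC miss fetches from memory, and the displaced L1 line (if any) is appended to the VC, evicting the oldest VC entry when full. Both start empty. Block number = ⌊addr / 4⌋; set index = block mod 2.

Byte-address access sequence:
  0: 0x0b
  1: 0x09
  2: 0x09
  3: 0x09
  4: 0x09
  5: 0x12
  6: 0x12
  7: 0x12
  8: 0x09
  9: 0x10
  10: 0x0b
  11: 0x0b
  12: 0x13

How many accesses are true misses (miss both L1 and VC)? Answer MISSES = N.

MISSES = 2

  [0] addr=0xb blk=2 s=0: MISS | VC []
  [1] addr=0x9 blk=2 s=0: L1-HIT | VC []
  [2] addr=0x9 blk=2 s=0: L1-HIT | VC []
  [3] addr=0x9 blk=2 s=0: L1-HIT | VC []
  [4] addr=0x9 blk=2 s=0: L1-HIT | VC []
  [5] addr=0x12 blk=4 s=0: MISS | VC [2]
  [6] addr=0x12 blk=4 s=0: L1-HIT | VC [2]
  [7] addr=0x12 blk=4 s=0: L1-HIT | VC [2]
  [8] addr=0x9 blk=2 s=0: VC-HIT | VC [4]
  [9] addr=0x10 blk=4 s=0: VC-HIT | VC [2]
  [10] addr=0xb blk=2 s=0: VC-HIT | VC [4]
  [11] addr=0xb blk=2 s=0: L1-HIT | VC [4]
  [12] addr=0x13 blk=4 s=0: VC-HIT | VC [2]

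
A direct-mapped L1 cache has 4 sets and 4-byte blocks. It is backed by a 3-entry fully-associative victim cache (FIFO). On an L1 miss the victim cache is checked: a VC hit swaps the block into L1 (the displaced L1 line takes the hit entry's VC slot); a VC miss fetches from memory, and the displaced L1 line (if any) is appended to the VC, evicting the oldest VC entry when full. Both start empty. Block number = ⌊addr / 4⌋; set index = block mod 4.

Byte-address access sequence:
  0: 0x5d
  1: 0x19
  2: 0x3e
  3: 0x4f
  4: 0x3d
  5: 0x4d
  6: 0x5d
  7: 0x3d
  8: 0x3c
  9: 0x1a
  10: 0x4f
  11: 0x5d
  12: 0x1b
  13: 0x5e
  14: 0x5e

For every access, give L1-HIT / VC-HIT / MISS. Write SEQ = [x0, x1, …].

0: 0x5d (blk 23, set 3) → MISS  vc=[]
1: 0x19 (blk 6, set 2) → MISS  vc=[]
2: 0x3e (blk 15, set 3) → MISS  vc=[23]
3: 0x4f (blk 19, set 3) → MISS  vc=[23, 15]
4: 0x3d (blk 15, set 3) → VC-HIT  vc=[23, 19]
5: 0x4d (blk 19, set 3) → VC-HIT  vc=[23, 15]
6: 0x5d (blk 23, set 3) → VC-HIT  vc=[19, 15]
7: 0x3d (blk 15, set 3) → VC-HIT  vc=[19, 23]
8: 0x3c (blk 15, set 3) → L1-HIT  vc=[19, 23]
9: 0x1a (blk 6, set 2) → L1-HIT  vc=[19, 23]
10: 0x4f (blk 19, set 3) → VC-HIT  vc=[15, 23]
11: 0x5d (blk 23, set 3) → VC-HIT  vc=[15, 19]
12: 0x1b (blk 6, set 2) → L1-HIT  vc=[15, 19]
13: 0x5e (blk 23, set 3) → L1-HIT  vc=[15, 19]
14: 0x5e (blk 23, set 3) → L1-HIT  vc=[15, 19]

SEQ = [MISS, MISS, MISS, MISS, VC-HIT, VC-HIT, VC-HIT, VC-HIT, L1-HIT, L1-HIT, VC-HIT, VC-HIT, L1-HIT, L1-HIT, L1-HIT]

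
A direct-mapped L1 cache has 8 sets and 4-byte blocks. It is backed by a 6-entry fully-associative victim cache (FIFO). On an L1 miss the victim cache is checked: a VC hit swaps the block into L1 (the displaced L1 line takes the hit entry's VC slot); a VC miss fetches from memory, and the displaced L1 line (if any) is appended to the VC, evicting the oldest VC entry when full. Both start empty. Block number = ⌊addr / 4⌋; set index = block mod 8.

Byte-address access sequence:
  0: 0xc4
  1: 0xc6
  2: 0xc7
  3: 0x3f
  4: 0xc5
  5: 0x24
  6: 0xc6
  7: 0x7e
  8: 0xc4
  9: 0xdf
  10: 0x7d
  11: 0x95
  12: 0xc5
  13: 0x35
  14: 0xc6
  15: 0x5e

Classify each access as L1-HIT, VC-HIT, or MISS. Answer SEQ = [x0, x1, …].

SEQ = [MISS, L1-HIT, L1-HIT, MISS, L1-HIT, MISS, VC-HIT, MISS, L1-HIT, MISS, VC-HIT, MISS, L1-HIT, MISS, L1-HIT, MISS]

#0 0xc4→b49/s1 MISS; vc=[]
#1 0xc6→b49/s1 L1-HIT; vc=[]
#2 0xc7→b49/s1 L1-HIT; vc=[]
#3 0x3f→b15/s7 MISS; vc=[]
#4 0xc5→b49/s1 L1-HIT; vc=[]
#5 0x24→b9/s1 MISS; vc=[49]
#6 0xc6→b49/s1 VC-HIT; vc=[9]
#7 0x7e→b31/s7 MISS; vc=[9,15]
#8 0xc4→b49/s1 L1-HIT; vc=[9,15]
#9 0xdf→b55/s7 MISS; vc=[9,15,31]
#10 0x7d→b31/s7 VC-HIT; vc=[9,15,55]
#11 0x95→b37/s5 MISS; vc=[9,15,55]
#12 0xc5→b49/s1 L1-HIT; vc=[9,15,55]
#13 0x35→b13/s5 MISS; vc=[9,15,55,37]
#14 0xc6→b49/s1 L1-HIT; vc=[9,15,55,37]
#15 0x5e→b23/s7 MISS; vc=[9,15,55,37,31]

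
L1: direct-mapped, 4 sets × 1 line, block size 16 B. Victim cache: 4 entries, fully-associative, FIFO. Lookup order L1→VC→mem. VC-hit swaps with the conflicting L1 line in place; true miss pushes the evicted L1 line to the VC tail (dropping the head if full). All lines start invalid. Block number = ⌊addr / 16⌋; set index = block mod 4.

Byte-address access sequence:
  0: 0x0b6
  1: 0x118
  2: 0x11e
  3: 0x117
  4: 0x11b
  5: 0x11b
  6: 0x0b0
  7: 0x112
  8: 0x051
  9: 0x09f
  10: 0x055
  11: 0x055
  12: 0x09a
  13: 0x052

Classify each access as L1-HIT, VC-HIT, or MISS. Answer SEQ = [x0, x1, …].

  [0] addr=0xb6 blk=11 s=3: MISS | VC []
  [1] addr=0x118 blk=17 s=1: MISS | VC []
  [2] addr=0x11e blk=17 s=1: L1-HIT | VC []
  [3] addr=0x117 blk=17 s=1: L1-HIT | VC []
  [4] addr=0x11b blk=17 s=1: L1-HIT | VC []
  [5] addr=0x11b blk=17 s=1: L1-HIT | VC []
  [6] addr=0xb0 blk=11 s=3: L1-HIT | VC []
  [7] addr=0x112 blk=17 s=1: L1-HIT | VC []
  [8] addr=0x51 blk=5 s=1: MISS | VC [17]
  [9] addr=0x9f blk=9 s=1: MISS | VC [17, 5]
  [10] addr=0x55 blk=5 s=1: VC-HIT | VC [17, 9]
  [11] addr=0x55 blk=5 s=1: L1-HIT | VC [17, 9]
  [12] addr=0x9a blk=9 s=1: VC-HIT | VC [17, 5]
  [13] addr=0x52 blk=5 s=1: VC-HIT | VC [17, 9]

SEQ = [MISS, MISS, L1-HIT, L1-HIT, L1-HIT, L1-HIT, L1-HIT, L1-HIT, MISS, MISS, VC-HIT, L1-HIT, VC-HIT, VC-HIT]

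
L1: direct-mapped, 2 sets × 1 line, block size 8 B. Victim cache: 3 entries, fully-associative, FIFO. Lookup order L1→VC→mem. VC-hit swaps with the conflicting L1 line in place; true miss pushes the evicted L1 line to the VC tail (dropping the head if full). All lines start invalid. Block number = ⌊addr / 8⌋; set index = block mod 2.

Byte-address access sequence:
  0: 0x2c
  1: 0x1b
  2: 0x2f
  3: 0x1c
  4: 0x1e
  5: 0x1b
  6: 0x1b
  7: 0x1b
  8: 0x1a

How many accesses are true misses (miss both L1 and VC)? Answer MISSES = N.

MISSES = 2

#0 0x2c→b5/s1 MISS; vc=[]
#1 0x1b→b3/s1 MISS; vc=[5]
#2 0x2f→b5/s1 VC-HIT; vc=[3]
#3 0x1c→b3/s1 VC-HIT; vc=[5]
#4 0x1e→b3/s1 L1-HIT; vc=[5]
#5 0x1b→b3/s1 L1-HIT; vc=[5]
#6 0x1b→b3/s1 L1-HIT; vc=[5]
#7 0x1b→b3/s1 L1-HIT; vc=[5]
#8 0x1a→b3/s1 L1-HIT; vc=[5]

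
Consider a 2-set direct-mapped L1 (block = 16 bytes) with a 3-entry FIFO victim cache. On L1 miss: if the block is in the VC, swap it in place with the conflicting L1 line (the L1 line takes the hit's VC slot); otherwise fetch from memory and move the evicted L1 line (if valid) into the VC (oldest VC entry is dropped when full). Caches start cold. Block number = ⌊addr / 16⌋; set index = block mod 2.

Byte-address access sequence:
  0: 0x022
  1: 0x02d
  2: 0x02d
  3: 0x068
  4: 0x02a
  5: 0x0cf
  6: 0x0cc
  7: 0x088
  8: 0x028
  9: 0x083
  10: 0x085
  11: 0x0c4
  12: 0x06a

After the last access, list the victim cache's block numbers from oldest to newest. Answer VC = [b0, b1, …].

VC = [12, 2, 8]

  [0] addr=0x22 blk=2 s=0: MISS | VC []
  [1] addr=0x2d blk=2 s=0: L1-HIT | VC []
  [2] addr=0x2d blk=2 s=0: L1-HIT | VC []
  [3] addr=0x68 blk=6 s=0: MISS | VC [2]
  [4] addr=0x2a blk=2 s=0: VC-HIT | VC [6]
  [5] addr=0xcf blk=12 s=0: MISS | VC [6, 2]
  [6] addr=0xcc blk=12 s=0: L1-HIT | VC [6, 2]
  [7] addr=0x88 blk=8 s=0: MISS | VC [6, 2, 12]
  [8] addr=0x28 blk=2 s=0: VC-HIT | VC [6, 8, 12]
  [9] addr=0x83 blk=8 s=0: VC-HIT | VC [6, 2, 12]
  [10] addr=0x85 blk=8 s=0: L1-HIT | VC [6, 2, 12]
  [11] addr=0xc4 blk=12 s=0: VC-HIT | VC [6, 2, 8]
  [12] addr=0x6a blk=6 s=0: VC-HIT | VC [12, 2, 8]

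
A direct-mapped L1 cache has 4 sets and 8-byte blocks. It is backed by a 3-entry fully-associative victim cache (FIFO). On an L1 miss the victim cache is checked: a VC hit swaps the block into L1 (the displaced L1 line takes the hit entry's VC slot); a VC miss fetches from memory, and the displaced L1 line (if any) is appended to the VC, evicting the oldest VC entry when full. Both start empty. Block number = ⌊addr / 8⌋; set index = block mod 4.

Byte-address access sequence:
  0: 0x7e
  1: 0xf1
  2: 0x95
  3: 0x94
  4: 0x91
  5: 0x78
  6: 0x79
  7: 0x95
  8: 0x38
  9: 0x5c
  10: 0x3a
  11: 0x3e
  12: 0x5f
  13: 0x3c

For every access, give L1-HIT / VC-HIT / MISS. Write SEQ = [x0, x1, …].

SEQ = [MISS, MISS, MISS, L1-HIT, L1-HIT, L1-HIT, L1-HIT, L1-HIT, MISS, MISS, VC-HIT, L1-HIT, VC-HIT, VC-HIT]

0: 0x7e (blk 15, set 3) → MISS  vc=[]
1: 0xf1 (blk 30, set 2) → MISS  vc=[]
2: 0x95 (blk 18, set 2) → MISS  vc=[30]
3: 0x94 (blk 18, set 2) → L1-HIT  vc=[30]
4: 0x91 (blk 18, set 2) → L1-HIT  vc=[30]
5: 0x78 (blk 15, set 3) → L1-HIT  vc=[30]
6: 0x79 (blk 15, set 3) → L1-HIT  vc=[30]
7: 0x95 (blk 18, set 2) → L1-HIT  vc=[30]
8: 0x38 (blk 7, set 3) → MISS  vc=[30, 15]
9: 0x5c (blk 11, set 3) → MISS  vc=[30, 15, 7]
10: 0x3a (blk 7, set 3) → VC-HIT  vc=[30, 15, 11]
11: 0x3e (blk 7, set 3) → L1-HIT  vc=[30, 15, 11]
12: 0x5f (blk 11, set 3) → VC-HIT  vc=[30, 15, 7]
13: 0x3c (blk 7, set 3) → VC-HIT  vc=[30, 15, 11]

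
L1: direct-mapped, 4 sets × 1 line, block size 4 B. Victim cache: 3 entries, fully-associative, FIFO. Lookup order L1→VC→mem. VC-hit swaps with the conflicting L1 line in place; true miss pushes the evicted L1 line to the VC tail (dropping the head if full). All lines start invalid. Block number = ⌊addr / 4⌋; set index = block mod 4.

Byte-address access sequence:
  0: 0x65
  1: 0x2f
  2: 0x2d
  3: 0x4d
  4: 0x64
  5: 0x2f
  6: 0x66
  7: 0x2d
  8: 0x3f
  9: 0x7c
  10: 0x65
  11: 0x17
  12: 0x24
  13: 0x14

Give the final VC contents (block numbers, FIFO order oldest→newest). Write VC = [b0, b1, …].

VC = [15, 25, 9]

  [0] addr=0x65 blk=25 s=1: MISS | VC []
  [1] addr=0x2f blk=11 s=3: MISS | VC []
  [2] addr=0x2d blk=11 s=3: L1-HIT | VC []
  [3] addr=0x4d blk=19 s=3: MISS | VC [11]
  [4] addr=0x64 blk=25 s=1: L1-HIT | VC [11]
  [5] addr=0x2f blk=11 s=3: VC-HIT | VC [19]
  [6] addr=0x66 blk=25 s=1: L1-HIT | VC [19]
  [7] addr=0x2d blk=11 s=3: L1-HIT | VC [19]
  [8] addr=0x3f blk=15 s=3: MISS | VC [19, 11]
  [9] addr=0x7c blk=31 s=3: MISS | VC [19, 11, 15]
  [10] addr=0x65 blk=25 s=1: L1-HIT | VC [19, 11, 15]
  [11] addr=0x17 blk=5 s=1: MISS | VC [11, 15, 25]
  [12] addr=0x24 blk=9 s=1: MISS | VC [15, 25, 5]
  [13] addr=0x14 blk=5 s=1: VC-HIT | VC [15, 25, 9]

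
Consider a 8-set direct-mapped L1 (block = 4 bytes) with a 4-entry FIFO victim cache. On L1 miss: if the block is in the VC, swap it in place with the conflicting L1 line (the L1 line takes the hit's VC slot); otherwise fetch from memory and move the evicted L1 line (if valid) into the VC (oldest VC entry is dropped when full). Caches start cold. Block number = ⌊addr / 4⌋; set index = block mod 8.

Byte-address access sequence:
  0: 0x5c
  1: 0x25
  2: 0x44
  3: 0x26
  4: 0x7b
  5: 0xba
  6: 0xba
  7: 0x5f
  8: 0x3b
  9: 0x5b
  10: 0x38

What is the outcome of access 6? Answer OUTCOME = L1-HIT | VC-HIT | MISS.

OUTCOME = L1-HIT

0: 0x5c (blk 23, set 7) → MISS  vc=[]
1: 0x25 (blk 9, set 1) → MISS  vc=[]
2: 0x44 (blk 17, set 1) → MISS  vc=[9]
3: 0x26 (blk 9, set 1) → VC-HIT  vc=[17]
4: 0x7b (blk 30, set 6) → MISS  vc=[17]
5: 0xba (blk 46, set 6) → MISS  vc=[17, 30]
6: 0xba (blk 46, set 6) → L1-HIT  vc=[17, 30]
7: 0x5f (blk 23, set 7) → L1-HIT  vc=[17, 30]
8: 0x3b (blk 14, set 6) → MISS  vc=[17, 30, 46]
9: 0x5b (blk 22, set 6) → MISS  vc=[17, 30, 46, 14]
10: 0x38 (blk 14, set 6) → VC-HIT  vc=[17, 30, 46, 22]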